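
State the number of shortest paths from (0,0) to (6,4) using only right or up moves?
210

Choose 6 rights from 10 moves: C(10,6) = 210.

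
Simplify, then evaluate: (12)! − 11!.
439,084,800

(12)! − 11! = (12)·11! − 11! = (12−1)·11! = 11·11! = 439,084,800.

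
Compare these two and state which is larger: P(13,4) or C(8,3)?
P(13,4)

P(13,4)=17,160, C(8,3)=56.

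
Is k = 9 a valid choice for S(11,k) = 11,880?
No

Reasoning: S(11,9) = 9·S(10,9) + S(10,8) = 9·45 + 750 = 1,155, which does not equal 11,880.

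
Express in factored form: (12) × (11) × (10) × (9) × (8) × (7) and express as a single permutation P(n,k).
Product of 6 consecutive descending integers starting at 12: P(12,6) = 12!/6! = 665,280.

Answer: P(12,6) = 12!/(6)!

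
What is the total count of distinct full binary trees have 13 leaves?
208,012

Using the Catalan number formula: C_n = C(2n, n) / (n+1)
C_12 = C(24, 12) / (12+1)
     = 2704156 / 13
     = 208,012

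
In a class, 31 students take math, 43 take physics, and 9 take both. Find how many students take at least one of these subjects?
65

Reasoning: |A∪B| = |A|+|B|-|A∩B| = 31+43-9 = 65.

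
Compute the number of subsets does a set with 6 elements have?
64

Each element can be included or excluded: 2^6 = 64.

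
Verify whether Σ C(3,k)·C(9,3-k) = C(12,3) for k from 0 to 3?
Vandermonde's identity gives C(12,3) = 220; RHS C(12,3) = 220.
Final answer: True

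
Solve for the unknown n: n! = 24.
n! is strictly increasing. 2! = 2, 3! = 6, 4! = 24 ✓. So n = 4.
Final answer: 4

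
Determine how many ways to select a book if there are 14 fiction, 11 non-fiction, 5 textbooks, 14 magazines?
44

By the addition principle: 14 + 11 + 5 + 14 = 44.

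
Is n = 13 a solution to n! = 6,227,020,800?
13! = 13·12! = 13·479,001,600 = 6,227,020,800, which equals 6,227,020,800.

Answer: Yes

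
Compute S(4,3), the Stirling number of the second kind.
6

Using the Stirling recurrence: S(n,k) = k·S(n-1,k) + S(n-1,k-1)
S(4,3) = 3·S(3,3) + S(3,2)
         = 3·1 + 3
         = 3 + 3
         = 6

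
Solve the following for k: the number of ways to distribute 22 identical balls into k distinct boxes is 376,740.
7

Solution: Stars and bars: the count is C(22+k−1, k−1), increasing in k. k=5: C(26,4) = 14,950, k=6: C(27,5) = 80,730, k=7: C(28,6) = 376,740 ✓. So k = 7.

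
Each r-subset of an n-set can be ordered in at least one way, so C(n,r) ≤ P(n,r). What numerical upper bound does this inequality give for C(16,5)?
524,160

P(16,5) = 16·15·14·13·12 = 524,160, so C(16,5) ≤ 524,160. (The bound is loose by a factor of 5! = 120: C(16,5) = 524,160/120 = 4,368.)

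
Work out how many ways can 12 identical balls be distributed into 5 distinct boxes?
1,820

Solution: C(12+5-1, 5-1) = C(16, 4) = 1,820.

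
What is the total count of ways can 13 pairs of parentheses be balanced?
742,900

Solution: Using the Catalan number formula: C_n = C(2n, n) / (n+1)
C_13 = C(26, 13) / (13+1)
     = 10400600 / 14
     = 742,900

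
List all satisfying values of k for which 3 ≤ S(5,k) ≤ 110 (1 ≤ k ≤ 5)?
S(5,1)=1; S(5,2)=15; S(5,3)=25; S(5,4)=10; S(5,5)=1. So valid k = 2, 3, 4.

Answer: 2, 3, 4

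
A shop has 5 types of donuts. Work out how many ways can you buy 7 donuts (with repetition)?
330

Explanation: Stars and bars: C(7+5-1, 7) = C(11, 7) = 330.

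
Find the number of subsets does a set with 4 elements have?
16

Each element can be included or excluded: 2^4 = 16.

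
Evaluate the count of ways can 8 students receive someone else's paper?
14,833

Working:
Using D(n) = (n-1)[D(n-1) + D(n-2)]:
D(8) = (8-1) × [D(7) + D(6)]
      = 7 × [1854 + 265]
      = 7 × 2119
      = 14,833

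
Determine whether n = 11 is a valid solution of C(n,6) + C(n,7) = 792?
C(11,6) + C(11,7) = 462 + 330 = 792, which equals 792.
Final answer: Yes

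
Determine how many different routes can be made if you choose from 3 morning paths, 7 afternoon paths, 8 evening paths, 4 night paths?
672

By the multiplication principle: 3 × 7 × 8 × 4 = 672.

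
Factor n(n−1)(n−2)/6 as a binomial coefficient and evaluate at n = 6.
C(n,3); C(6,3) = 20

Solution: n(n−1)(n−2)/6 = n!/(3!(n−3)!) = C(n,3). At n = 6: C(6,3) = 20.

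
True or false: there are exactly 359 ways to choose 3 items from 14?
False

Solution: C(14,3) = 364 ≠ 359.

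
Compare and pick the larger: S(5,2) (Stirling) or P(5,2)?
S(5,2) = 2·S(4,2) + S(4,1) = 2·7 + 1 = 15; P(5,2) = 20.

Answer: P(5,2)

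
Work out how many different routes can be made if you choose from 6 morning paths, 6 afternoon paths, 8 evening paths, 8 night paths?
By the multiplication principle: 6 × 6 × 8 × 8 = 2,304.
Final answer: 2,304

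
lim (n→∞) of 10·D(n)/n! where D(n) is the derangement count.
D(n)/n! → 1/e, so 10·D(n)/n! → 10/e.
Final answer: 10/e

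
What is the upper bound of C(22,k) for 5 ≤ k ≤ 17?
705,432
C(22,k) is maximised at the centre of the row: C(22,11) = 705,432.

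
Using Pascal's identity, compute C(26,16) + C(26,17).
C(26,16) + C(26,17) = C(27,17) = 8,436,285.

Answer: 8,436,285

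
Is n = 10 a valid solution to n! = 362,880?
No

Solution: 10! = 10·9! = 10·362,880 = 3,628,800, which does not equal 362,880.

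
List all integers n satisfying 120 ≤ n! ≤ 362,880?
n! is strictly increasing; 5! = 120 and 9! = 362,880, so valid n = 5, 6, 7, 8, 9.
Final answer: 5, 6, 7, 8, 9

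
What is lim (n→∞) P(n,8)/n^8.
1

Solution: P(n,8) = n(n-1)···(n-7) ≈ n^8 for large n. Limit = 1.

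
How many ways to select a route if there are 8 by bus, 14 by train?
22

Reasoning: By the addition principle: 8 + 14 = 22.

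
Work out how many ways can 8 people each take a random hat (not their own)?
14,833

Reasoning: Using D(n) = (n-1)[D(n-1) + D(n-2)]:
D(8) = (8-1) × [D(7) + D(6)]
      = 7 × [1854 + 265]
      = 7 × 2119
      = 14,833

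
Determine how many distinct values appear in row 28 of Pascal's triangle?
Row 28 has entries C(28,0)..C(28,28); by symmetry C(28,k)=C(28,28-k), giving 15 distinct values.
Final answer: 15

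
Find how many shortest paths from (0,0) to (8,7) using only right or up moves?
6,435

Solution: Choose 8 rights from 15 moves: C(15,8) = 6,435.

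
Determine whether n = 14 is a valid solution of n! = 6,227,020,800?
No

Solution: 14! = 14·13! = 14·6,227,020,800 = 87,178,291,200, which does not equal 6,227,020,800.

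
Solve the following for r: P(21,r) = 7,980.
P(21,r) = 21·20·…·(21−r+1), a product of r factors. Multiplying down from 21: 21 = 21; 21·20 = 420; 21·20·19 = 7,980 ✓ (3 factors). So r = 3.
Final answer: 3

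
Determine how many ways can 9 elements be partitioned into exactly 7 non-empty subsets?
462

Solution: This equals S(9,7), the Stirling number of the 2nd kind.
Using the Stirling recurrence: S(n,k) = k·S(n-1,k) + S(n-1,k-1)
S(9,7) = 7·S(8,7) + S(8,6)
         = 7·28 + 266
         = 196 + 266
         = 462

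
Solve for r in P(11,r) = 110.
2

P(11,r) = 11·10·…·(11−r+1), a product of r factors. Multiplying down from 11: 11 = 11; 11·10 = 110 ✓ (2 factors). So r = 2.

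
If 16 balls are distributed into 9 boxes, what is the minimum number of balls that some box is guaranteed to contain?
Pigeonhole: ⌈16/9⌉ = 2.

Answer: 2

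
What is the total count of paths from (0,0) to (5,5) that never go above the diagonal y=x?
42

Solution: Counted by the Catalan number C_5: C_5 = C(10,5)/(5+1) = 252/6 = 42.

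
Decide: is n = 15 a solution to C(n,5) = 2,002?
C(15,5) = 15·14·13·12·11/5! = 360,360/120 = 3,003, which does not equal 2,002.
Final answer: No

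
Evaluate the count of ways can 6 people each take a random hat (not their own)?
265

Explanation: Using D(n) = (n-1)[D(n-1) + D(n-2)]:
D(6) = (6-1) × [D(5) + D(4)]
      = 5 × [44 + 9]
      = 5 × 53
      = 265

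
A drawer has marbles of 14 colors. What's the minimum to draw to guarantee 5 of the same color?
57

Solution: Worst case: 4 of each = 56. One more: 57.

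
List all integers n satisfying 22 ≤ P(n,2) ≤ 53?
6, 7
P(5,2)=20; P(6,2)=30; P(7,2)=42; P(8,2)=56. So valid n = 6, 7.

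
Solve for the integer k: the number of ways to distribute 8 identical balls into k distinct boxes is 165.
4

Stars and bars: the count is C(8+k−1, k−1), increasing in k. k=2: C(9,1) = 9, k=3: C(10,2) = 45, k=4: C(11,3) = 165 ✓. So k = 4.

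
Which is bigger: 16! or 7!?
16!

Working:
16!=20,922,789,888,000, 7!=5,040. 16! > 7!.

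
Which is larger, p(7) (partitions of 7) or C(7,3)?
Pentagonal recurrence p(n) = p(n−1) + p(n−2) − p(n−5) − p(n−7) + …: p(7) = p(6) + p(5) − p(2) − p(0) = 11 + 7 − 2 − 1 = 15; C(7,3) = 35.

Answer: C(7,3)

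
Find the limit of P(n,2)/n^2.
P(n,2) = n(n-1) ≈ n^2 for large n. Limit = 1.

Answer: 1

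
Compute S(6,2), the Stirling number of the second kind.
Using the Stirling recurrence: S(n,k) = k·S(n-1,k) + S(n-1,k-1)
S(6,2) = 2·S(5,2) + S(5,1)
         = 2·15 + 1
         = 30 + 1
         = 31

Answer: 31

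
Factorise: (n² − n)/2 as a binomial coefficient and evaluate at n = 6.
C(n,2); C(6,2) = 15

(n² − n)/2 = n(n−1)/2 = C(n,2). At n = 6: C(6,2) = 15.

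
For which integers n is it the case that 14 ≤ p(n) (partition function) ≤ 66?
Tabulating p(n) via p(n) = p(n−1) + p(n−2) − p(n−5) − p(n−7) + …: p(6)=11; p(7)=15; p(8)=22; p(9)=30; p(10)=42; p(11)=56; p(12)=77. So valid n = 7, 8, 9, 10, 11.

Answer: 7, 8, 9, 10, 11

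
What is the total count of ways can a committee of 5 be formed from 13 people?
1,287

Explanation: C(13,5) = 13! / (5! × (13-5)!)
         = 13! / (5! × 8!)
         = 1,287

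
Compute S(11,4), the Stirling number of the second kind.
145,750

Working:
Using the Stirling recurrence: S(n,k) = k·S(n-1,k) + S(n-1,k-1)
S(11,4) = 4·S(10,4) + S(10,3)
         = 4·34105 + 9330
         = 136420 + 9330
         = 145,750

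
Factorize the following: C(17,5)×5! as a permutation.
P(17,5)

Solution: C(17,5)×5! = [17!/(5!(12)!)]×5! = 17!/(12)! = P(17,5) = 742,560.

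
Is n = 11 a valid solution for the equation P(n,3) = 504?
No

Reasoning: P(11,3) = 11·10·9 = 990, which does not equal 504.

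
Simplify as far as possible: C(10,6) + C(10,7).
330
By Pascal's identity: C(11,7) = 330.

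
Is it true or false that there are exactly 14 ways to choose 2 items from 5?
C(5,2) = 10 ≠ 14.
Final answer: False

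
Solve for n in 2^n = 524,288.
19
524,288 = 1,024 × 512 = 2^10 × 2^9 = 2^19, so n = 19.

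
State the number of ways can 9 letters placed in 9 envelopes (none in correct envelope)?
133,496
Using D(n) = (n-1)[D(n-1) + D(n-2)]:
D(9) = (9-1) × [D(8) + D(7)]
      = 8 × [14833 + 1854]
      = 8 × 16687
      = 133,496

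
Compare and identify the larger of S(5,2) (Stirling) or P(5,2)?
P(5,2)

Working:
S(5,2) = 2·S(4,2) + S(4,1) = 2·7 + 1 = 15; P(5,2) = 20.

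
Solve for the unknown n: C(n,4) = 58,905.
36

C(n,4) = n(n−1)(n−2)(n−3)/4! is increasing in n, and n(n−1)(n−2)(n−3) = 4!·58,905 = 1,413,720 ≈ (n−1.5)^4 gives n ≈ 36.0. Check: C(34,4) = 46,376, C(35,4) = 52,360, C(36,4) = 58,905 ✓. So n = 36.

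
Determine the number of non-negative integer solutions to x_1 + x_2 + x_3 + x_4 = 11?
364

Working:
C(11+4-1, 4-1) = 364.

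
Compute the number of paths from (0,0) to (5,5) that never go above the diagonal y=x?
42

Counted by the Catalan number C_5: C_5 = C(10,5)/(5+1) = 252/6 = 42.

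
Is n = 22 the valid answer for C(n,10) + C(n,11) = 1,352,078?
Yes

Reasoning: C(22,10) + C(22,11) = 646,646 + 705,432 = 1,352,078, which equals 1,352,078.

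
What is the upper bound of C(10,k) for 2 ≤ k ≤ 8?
C(10,k) is maximised at the centre of the row: C(10,5) = 252.
Final answer: 252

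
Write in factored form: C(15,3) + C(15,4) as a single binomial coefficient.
C(16,4)

Solution: By Pascal's identity: C(15,3) + C(15,4) = C(16,4) = 1,820.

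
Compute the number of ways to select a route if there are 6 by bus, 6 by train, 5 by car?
By the addition principle: 6 + 6 + 5 = 17.
Final answer: 17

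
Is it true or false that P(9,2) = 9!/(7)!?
True

Explanation: Permutation formula P(n,k) = n!/(n-k)!: 9!/7! = 362,880/5,040 = 72 = P(9,2). The statement holds.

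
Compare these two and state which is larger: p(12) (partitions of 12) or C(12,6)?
C(12,6)

Reasoning: Pentagonal recurrence p(n) = p(n−1) + p(n−2) − p(n−5) − p(n−7) + …: p(12) = p(11) + p(10) − p(7) − p(5) + p(0) = 56 + 42 − 15 − 7 + 1 = 77; C(12,6) = 924.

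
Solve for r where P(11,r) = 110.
2

P(11,r) = 11·10·…·(11−r+1), a product of r factors. Multiplying down from 11: 11 = 11; 11·10 = 110 ✓ (2 factors). So r = 2.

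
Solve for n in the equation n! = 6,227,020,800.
13
n! is strictly increasing. 11! = 39,916,800, 12! = 479,001,600, 13! = 6,227,020,800 ✓. So n = 13.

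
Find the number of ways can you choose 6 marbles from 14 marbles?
C(14,6) = 14! / (6! × (14-6)!)
         = 14! / (6! × 8!)
         = 3,003

Answer: 3,003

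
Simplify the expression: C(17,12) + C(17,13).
8,568

Solution: By Pascal's identity: C(18,13) = 8,568.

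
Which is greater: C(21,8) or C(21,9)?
C(21,9)

Working:
C(21,8)=203,490, C(21,9)=293,930.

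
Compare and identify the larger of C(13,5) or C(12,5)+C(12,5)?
C(13,5)=1,287; C(12,5)+C(12,5)=792+792=1,584.
Final answer: C(12,5)+C(12,5)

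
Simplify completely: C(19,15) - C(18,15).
3,060

Working:
C(19,15) - C(18,15) = C(18,14) = 3,060.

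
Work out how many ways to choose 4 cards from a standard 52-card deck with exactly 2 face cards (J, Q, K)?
51,480

Explanation: 12 face cards and 40 non-face cards: C(12,2) × C(40,2) = 66 × 780 = 51,480.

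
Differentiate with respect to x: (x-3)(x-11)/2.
d/dx[(x-3)(x-11)] = (x-11) + (x-3) = 2x - 14. Dividing by 2 gives (2x - 14)/2.
Final answer: (2x - 14)/2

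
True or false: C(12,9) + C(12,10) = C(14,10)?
False

Explanation: Pascal's identity gives C(13,10) = 286, whereas C(14,10) = 1,001.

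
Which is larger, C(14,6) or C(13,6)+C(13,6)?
C(13,6)+C(13,6)

Solution: C(14,6)=3,003; C(13,6)+C(13,6)=1,716+1,716=3,432.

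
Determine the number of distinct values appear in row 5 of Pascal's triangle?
Row 5 has entries C(5,0)..C(5,5); by symmetry C(5,k)=C(5,5-k), giving 3 distinct values.

Answer: 3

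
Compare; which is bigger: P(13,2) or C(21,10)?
P(13,2)=156, C(21,10)=352,716.
Final answer: C(21,10)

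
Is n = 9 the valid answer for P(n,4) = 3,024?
Yes
P(9,4) = 9·8·7·6 = 3,024, which equals 3,024.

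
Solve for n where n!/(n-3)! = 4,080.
17

Working:
n!/(n-3)! = n×(n-1)×(n-2), a product of 3 consecutive integers ≈ (n−1)^3. 4,080^(1/3) + 1 ≈ 17.0; check n = 17: 17×16×15 = 4,080 ✓. So n = 17.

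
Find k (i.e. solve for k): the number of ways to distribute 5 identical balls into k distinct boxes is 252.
Stars and bars: the count is C(5+k−1, k−1), increasing in k. k=4: C(8,3) = 56, k=5: C(9,4) = 126, k=6: C(10,5) = 252 ✓. So k = 6.
Final answer: 6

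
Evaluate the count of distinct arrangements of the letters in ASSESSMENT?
75,600
Word has 10 letters (A=1, S=4, E=2, M=1, N=1, T=1). Arrangements: 10!/Π(k!) = 75,600.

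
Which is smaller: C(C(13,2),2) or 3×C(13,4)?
C(C(13,2),2)=3,003, 3×C(13,4)=2,145.
Final answer: 3×C(13,4)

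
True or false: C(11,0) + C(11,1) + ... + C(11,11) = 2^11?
True

Working:
Binomial theorem with x = y = 1: Σ C(11,i) = (1+1)^11 = 2^11 = 2,048. The statement holds.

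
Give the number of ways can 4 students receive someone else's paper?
9

Using D(n) = (n-1)[D(n-1) + D(n-2)]:
D(4) = (4-1) × [D(3) + D(2)]
      = 3 × [2 + 1]
      = 3 × 3
      = 9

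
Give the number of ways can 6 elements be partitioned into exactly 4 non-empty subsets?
65
This equals S(6,4), the Stirling number of the 2nd kind.
Using the Stirling recurrence: S(n,k) = k·S(n-1,k) + S(n-1,k-1)
S(6,4) = 4·S(5,4) + S(5,3)
         = 4·10 + 25
         = 40 + 25
         = 65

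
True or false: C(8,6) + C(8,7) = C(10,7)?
False

Solution: Pascal's identity gives C(9,7) = 36, whereas C(10,7) = 120.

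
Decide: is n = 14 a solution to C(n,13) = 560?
No

Reasoning: C(14,13) = 14·13·12·11·10·9·8·7·6·5·4·3·2/13! = 87,178,291,200/6,227,020,800 = 14, which does not equal 560.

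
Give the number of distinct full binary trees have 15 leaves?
Using the Catalan number formula: C_n = C(2n, n) / (n+1)
C_14 = C(28, 14) / (14+1)
     = 40116600 / 15
     = 2,674,440
Final answer: 2,674,440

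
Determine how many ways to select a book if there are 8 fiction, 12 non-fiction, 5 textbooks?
25

By the addition principle: 8 + 12 + 5 = 25.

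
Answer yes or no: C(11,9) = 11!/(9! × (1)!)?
No

Solution: The correct denominator is 9!×2!, giving C(11,9) = 55; the stated RHS is 11!/(9!×1!) = 110 ≠ 55, so the statement does not hold.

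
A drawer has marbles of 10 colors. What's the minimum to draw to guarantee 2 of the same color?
11

Explanation: Worst case: 1 of each = 10. One more: 11.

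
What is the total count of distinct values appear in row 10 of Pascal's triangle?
6

Explanation: Row 10 has entries C(10,0)..C(10,10); by symmetry C(10,k)=C(10,10-k), giving 6 distinct values.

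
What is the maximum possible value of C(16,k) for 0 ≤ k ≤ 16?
12,870

Explanation: Maximum at k = 8: C(16,8) = 12,870.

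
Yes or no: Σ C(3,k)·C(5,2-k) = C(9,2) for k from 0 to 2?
No

Explanation: Vandermonde's identity gives C(8,2) = 28; RHS C(9,2) = 36.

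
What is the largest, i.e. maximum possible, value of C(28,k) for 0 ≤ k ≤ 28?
40,116,600

Maximum at k = 14: C(28,14) = 40,116,600.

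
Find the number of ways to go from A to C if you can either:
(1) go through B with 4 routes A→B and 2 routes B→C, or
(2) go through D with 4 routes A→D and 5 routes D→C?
28

Explanation: Route via B: 4×2=8. Route via D: 4×5=20. Total: 28.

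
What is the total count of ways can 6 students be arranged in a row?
720

Reasoning: Arrangements of 6 distinct objects: 6! = 720.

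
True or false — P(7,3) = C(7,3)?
P(7,3) = 210 but C(7,3) = 35; they differ by a factor of 3! = 6, so the statement does not hold.

Answer: False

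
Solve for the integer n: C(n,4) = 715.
13

Solution: C(n,4) = n(n−1)(n−2)(n−3)/4! is increasing in n, and n(n−1)(n−2)(n−3) = 4!·715 = 17,160 ≈ (n−1.5)^4 gives n ≈ 12.9. Check: C(11,4) = 330, C(12,4) = 495, C(13,4) = 715 ✓. So n = 13.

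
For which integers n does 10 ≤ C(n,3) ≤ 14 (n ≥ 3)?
5
C(4,3)=4; C(5,3)=10; C(6,3)=20. So valid n = 5.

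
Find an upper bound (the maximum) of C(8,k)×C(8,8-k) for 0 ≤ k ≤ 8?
4,900
C(8,k)·C(8,8-k) = C(8,k)², maximised at the centre k = 4: C(8,4)² = 4,900.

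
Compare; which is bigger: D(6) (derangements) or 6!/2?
6!/2

Solution: D(6) = (6-1)·[D(5) + D(4)] = 5·[44 + 9] = 265; 6!/2 = 720/2 = 360.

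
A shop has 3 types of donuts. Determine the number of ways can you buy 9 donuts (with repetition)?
Stars and bars: C(9+3-1, 9) = C(11, 9) = 55.
Final answer: 55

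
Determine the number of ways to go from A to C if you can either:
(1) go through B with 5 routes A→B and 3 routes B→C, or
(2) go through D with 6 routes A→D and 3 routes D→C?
33

Working:
Route via B: 5×3=15. Route via D: 6×3=18. Total: 33.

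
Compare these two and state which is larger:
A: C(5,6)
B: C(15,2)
A=C(5,6)=0, B=C(15,2)=105.
Final answer: B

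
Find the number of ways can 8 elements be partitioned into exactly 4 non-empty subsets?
1,701

Explanation: This equals S(8,4), the Stirling number of the 2nd kind.
Using the Stirling recurrence: S(n,k) = k·S(n-1,k) + S(n-1,k-1)
S(8,4) = 4·S(7,4) + S(7,3)
         = 4·350 + 301
         = 1400 + 301
         = 1,701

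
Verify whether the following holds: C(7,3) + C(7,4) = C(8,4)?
True

Reasoning: Pascal's identity: LHS = 35 + 35 = 70; RHS = C(8,4) = 70. Both sides agree, so the statement holds.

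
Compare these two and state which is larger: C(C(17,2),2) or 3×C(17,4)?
C(C(17,2),2)=9,180, 3×C(17,4)=7,140.
Final answer: C(C(17,2),2)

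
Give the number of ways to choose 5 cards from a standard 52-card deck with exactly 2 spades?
712,842

13 spades and 39 non-spades: C(13,2) × C(39,3) = 78 × 9139 = 712,842.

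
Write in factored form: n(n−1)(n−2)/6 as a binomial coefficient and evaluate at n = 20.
C(n,3); C(20,3) = 1,140

Reasoning: n(n−1)(n−2)/6 = n!/(3!(n−3)!) = C(n,3). At n = 20: C(20,3) = 1,140.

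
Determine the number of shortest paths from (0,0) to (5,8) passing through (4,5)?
To (4,5): C(9,4)=126. From there: C(4,1)=4. Total: 504.
Final answer: 504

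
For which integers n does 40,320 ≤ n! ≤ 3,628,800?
8, 9, 10

Solution: n! is strictly increasing; 8! = 40,320 and 10! = 3,628,800, so valid n = 8, 9, 10.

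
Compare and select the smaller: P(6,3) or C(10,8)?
C(10,8)

P(6,3)=120, C(10,8)=45.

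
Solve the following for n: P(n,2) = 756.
28

Explanation: P(n,2) = n(n−1) is increasing in n; n(n−1) ≈ (n−0.5)^2 = 756 gives n ≈ 28.0. Check: P(26,2) = 650, P(27,2) = 702, P(28,2) = 756 ✓. So n = 28.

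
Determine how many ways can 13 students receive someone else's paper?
Using D(n) = (n-1)[D(n-1) + D(n-2)]:
D(13) = (13-1) × [D(12) + D(11)]
      = 12 × [176214841 + 14684570]
      = 12 × 190899411
      = 2,290,792,932
Final answer: 2,290,792,932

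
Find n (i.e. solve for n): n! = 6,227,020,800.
13

Explanation: n! is strictly increasing. 11! = 39,916,800, 12! = 479,001,600, 13! = 6,227,020,800 ✓. So n = 13.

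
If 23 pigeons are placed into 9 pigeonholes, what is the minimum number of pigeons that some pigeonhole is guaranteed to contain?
3
Pigeonhole: ⌈23/9⌉ = 3.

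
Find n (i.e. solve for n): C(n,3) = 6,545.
35

Explanation: C(n,3) = n(n−1)(n−2)/3! is increasing in n, and n(n−1)(n−2) = 3!·6,545 = 39,270 ≈ (n−1)^3 gives n ≈ 35.0. Check: C(33,3) = 5,456, C(34,3) = 5,984, C(35,3) = 6,545 ✓. So n = 35.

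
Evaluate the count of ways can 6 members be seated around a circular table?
120

Explanation: Circular arrangements: (6-1)! = 120.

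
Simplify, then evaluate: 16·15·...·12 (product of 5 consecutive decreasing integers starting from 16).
This is P(16,5) = 16!/(11)! = 524,160.

Answer: 524,160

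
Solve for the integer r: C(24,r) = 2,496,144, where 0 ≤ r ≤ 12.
11

Reasoning: C(24,r) is increasing for 0 ≤ r ≤ 12. Stepping up (C(24,r+1) = C(24,r)·(24−r)/(r+1)): C(24,1) = 24, C(24,2) = 276, C(24,3) = 2,024, C(24,4) = 10,626, C(24,5) = 42,504, C(24,6) = 134,596, C(24,7) = 346,104, C(24,8) = 735,471, C(24,9) = 1,307,504, C(24,10) = 1,961,256, C(24,11) = 2,496,144 ✓. So r = 11.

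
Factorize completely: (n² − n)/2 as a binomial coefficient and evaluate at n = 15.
C(n,2); C(15,2) = 105

Explanation: (n² − n)/2 = n(n−1)/2 = C(n,2). At n = 15: C(15,2) = 105.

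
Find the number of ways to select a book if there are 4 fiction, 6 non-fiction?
By the addition principle: 4 + 6 = 10.
Final answer: 10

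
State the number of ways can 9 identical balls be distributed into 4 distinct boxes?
C(9+4-1, 4-1) = C(12, 3) = 220.
Final answer: 220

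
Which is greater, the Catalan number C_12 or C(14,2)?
C_12

Reasoning: C_12 = C(24,12)/(12+1) = 2,704,156/13 = 208,012; C(14,2) = 91.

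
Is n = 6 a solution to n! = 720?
Yes

Solution: 6! = 6·5! = 6·120 = 720, which equals 720.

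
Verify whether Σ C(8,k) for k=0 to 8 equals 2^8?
True

Solution: Binomial theorem: Σ C(8,k) = (1+1)^8 = 2^8 = 256; RHS 2^8 = 256.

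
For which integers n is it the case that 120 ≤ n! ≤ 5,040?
5, 6, 7

Explanation: n! is strictly increasing; 5! = 120 and 7! = 5,040, so valid n = 5, 6, 7.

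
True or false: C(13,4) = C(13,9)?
C(13,4) = C(13,13-4) by the symmetry property; both equal 715.

Answer: True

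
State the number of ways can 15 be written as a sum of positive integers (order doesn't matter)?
Pentagonal recurrence p(n) = p(n−1) + p(n−2) − p(n−5) − p(n−7) + …: p(15) = p(14) + p(13) − p(10) − p(8) + p(3) + p(0) = 135 + 101 − 42 − 22 + 3 + 1 = 176.

Answer: 176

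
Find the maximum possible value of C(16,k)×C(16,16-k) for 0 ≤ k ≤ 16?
C(16,k)·C(16,16-k) = C(16,k)², maximised at the centre k = 8: C(16,8)² = 165,636,900.

Answer: 165,636,900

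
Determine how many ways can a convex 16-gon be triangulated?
Using the Catalan number formula: C_n = C(2n, n) / (n+1)
C_14 = C(28, 14) / (14+1)
     = 40116600 / 15
     = 2,674,440
Final answer: 2,674,440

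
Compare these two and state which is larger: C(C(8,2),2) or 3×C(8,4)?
C(C(8,2),2)
C(C(8,2),2)=378, 3×C(8,4)=210.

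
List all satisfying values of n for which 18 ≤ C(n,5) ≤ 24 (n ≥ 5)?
7

C(6,5)=6; C(7,5)=21; C(8,5)=56. So valid n = 7.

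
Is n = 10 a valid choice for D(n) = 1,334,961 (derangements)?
Yes

Working:
D(10) = (10-1)·[D(9) + D(8)] = 9·[133,496 + 14,833] = 1,334,961, which equals 1,334,961.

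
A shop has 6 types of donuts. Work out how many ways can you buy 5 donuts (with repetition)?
252

Reasoning: Stars and bars: C(5+6-1, 5) = C(10, 5) = 252.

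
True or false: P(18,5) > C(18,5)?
P(18,5) = 1,028,160 and C(18,5) = 8,568; P(n,r) = r! × C(n,r) so P > C whenever r ≥ 2.
Final answer: True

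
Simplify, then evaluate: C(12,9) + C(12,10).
286
By Pascal's identity: C(13,10) = 286.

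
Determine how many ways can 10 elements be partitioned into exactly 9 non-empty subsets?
45

This equals S(10,9), the Stirling number of the 2nd kind.
Using the Stirling recurrence: S(n,k) = k·S(n-1,k) + S(n-1,k-1)
S(10,9) = 9·S(9,9) + S(9,8)
         = 9·1 + 36
         = 9 + 36
         = 45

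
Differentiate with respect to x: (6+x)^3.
3(6+x)^2

Reasoning: Using the power rule: d/dx (6+x)^3 = 3(6+x)^{2}.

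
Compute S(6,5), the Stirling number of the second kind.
Using the Stirling recurrence: S(n,k) = k·S(n-1,k) + S(n-1,k-1)
S(6,5) = 5·S(5,5) + S(5,4)
         = 5·1 + 10
         = 5 + 10
         = 15

Answer: 15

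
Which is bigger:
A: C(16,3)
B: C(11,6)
A
A=C(16,3)=560, B=C(11,6)=462.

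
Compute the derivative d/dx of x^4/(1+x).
(4x^3(1+x) - x^4)/(1+x)²
Quotient rule: [4x^{3}(1+x) - x^4]/(1+x)².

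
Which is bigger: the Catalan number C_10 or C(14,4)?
C_10

C_10 = C(20,10)/(10+1) = 184,756/11 = 16,796; C(14,4) = 1,001.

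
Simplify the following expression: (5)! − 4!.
96

Working:
(5)! − 4! = (5)·4! − 4! = (5−1)·4! = 4·4! = 96.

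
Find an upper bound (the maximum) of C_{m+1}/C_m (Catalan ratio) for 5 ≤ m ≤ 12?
25/7
C_{m+1}/C_m = 2(2m+1)/(m+2), which increases with m. Maximum at m = 12: 2·25/14 = 25/7.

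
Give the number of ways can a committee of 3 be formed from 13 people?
286

C(13,3) = 13! / (3! × (13-3)!)
         = 13! / (3! × 10!)
         = 286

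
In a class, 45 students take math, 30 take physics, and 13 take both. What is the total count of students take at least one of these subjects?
|A∪B| = |A|+|B|-|A∩B| = 45+30-13 = 62.
Final answer: 62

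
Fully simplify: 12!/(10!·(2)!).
66

This is C(12,10) = 66.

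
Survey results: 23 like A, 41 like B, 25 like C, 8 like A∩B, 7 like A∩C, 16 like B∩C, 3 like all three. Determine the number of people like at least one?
|A∪B∪C| = 23+41+25-8-7-16+3 = 61.

Answer: 61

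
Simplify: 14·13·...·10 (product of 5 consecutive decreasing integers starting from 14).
This is P(14,5) = 14!/(9)! = 240,240.

Answer: 240,240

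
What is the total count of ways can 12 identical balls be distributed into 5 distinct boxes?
1,820

Solution: C(12+5-1, 5-1) = C(16, 4) = 1,820.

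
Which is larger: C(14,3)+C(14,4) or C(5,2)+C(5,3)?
C(14,3)+C(14,4)

Explanation: First=1,365, Second=20.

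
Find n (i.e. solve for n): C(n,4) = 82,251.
39

Solution: C(n,4) = n(n−1)(n−2)(n−3)/4! is increasing in n, and n(n−1)(n−2)(n−3) = 4!·82,251 = 1,974,024 ≈ (n−1.5)^4 gives n ≈ 39.0. Check: C(37,4) = 66,045, C(38,4) = 73,815, C(39,4) = 82,251 ✓. So n = 39.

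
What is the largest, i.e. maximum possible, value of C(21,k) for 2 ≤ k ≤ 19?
352,716

C(21,k) is maximised at the centre of the row: C(21,10) = 352,716.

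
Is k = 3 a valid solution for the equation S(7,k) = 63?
No

Working:
S(7,3) = 3·S(6,3) + S(6,2) = 3·90 + 31 = 301, which does not equal 63.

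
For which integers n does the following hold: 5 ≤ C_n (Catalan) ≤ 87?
3, 4, 5

Working:
C_2=2; C_3=5; C_4=14; C_5=42; C_6=132. So valid n = 3, 4, 5.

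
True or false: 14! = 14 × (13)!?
True

Explanation: By definition n! = n × (n-1)!, so 14! = 14 × 13!.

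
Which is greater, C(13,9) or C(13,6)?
C(13,6)
C(13,9)=715, C(13,6)=1,716.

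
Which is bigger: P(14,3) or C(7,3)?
P(14,3)

P(14,3)=2,184, C(7,3)=35.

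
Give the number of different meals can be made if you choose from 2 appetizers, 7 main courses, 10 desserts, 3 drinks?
420
By the multiplication principle: 2 × 7 × 10 × 3 = 420.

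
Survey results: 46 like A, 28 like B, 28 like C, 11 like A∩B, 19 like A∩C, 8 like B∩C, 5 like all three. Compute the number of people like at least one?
69
|A∪B∪C| = 46+28+28-11-19-8+5 = 69.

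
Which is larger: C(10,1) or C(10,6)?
C(10,6)

Explanation: C(10,1)=10, C(10,6)=210.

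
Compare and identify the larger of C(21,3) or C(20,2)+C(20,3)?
By Pascal's identity: C(21,3) = C(20,2)+C(20,3) = 1,330. Equal.

Answer: Equal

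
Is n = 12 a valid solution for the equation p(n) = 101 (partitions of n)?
No

Solution: Pentagonal recurrence p(n) = p(n−1) + p(n−2) − p(n−5) − p(n−7) + …: p(12) = p(11) + p(10) − p(7) − p(5) + p(0) = 56 + 42 − 15 − 7 + 1 = 77, which does not equal 101.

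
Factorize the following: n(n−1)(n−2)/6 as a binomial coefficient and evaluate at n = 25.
C(n,3); C(25,3) = 2,300

Reasoning: n(n−1)(n−2)/6 = n!/(3!(n−3)!) = C(n,3). At n = 25: C(25,3) = 2,300.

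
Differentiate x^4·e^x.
(4x^3 + x^4)e^x
Product rule: d/dx[x^4]·e^x + x^4·d/dx[e^x] = 4x^{3}e^x + x^4e^x.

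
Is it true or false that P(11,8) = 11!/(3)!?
Permutation formula P(n,k) = n!/(n-k)!: 11!/3! = 39,916,800/6 = 6,652,800 = P(11,8). The statement holds.

Answer: True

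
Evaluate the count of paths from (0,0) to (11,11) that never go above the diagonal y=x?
58,786

Counted by the Catalan number C_11: C_11 = C(22,11)/(11+1) = 705,432/12 = 58,786.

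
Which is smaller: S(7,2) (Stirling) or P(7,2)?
P(7,2)

Reasoning: S(7,2) = 2·S(6,2) + S(6,1) = 2·31 + 1 = 63; P(7,2) = 42.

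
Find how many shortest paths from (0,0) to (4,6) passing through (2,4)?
90

Explanation: To (2,4): C(6,2)=15. From there: C(4,2)=6. Total: 90.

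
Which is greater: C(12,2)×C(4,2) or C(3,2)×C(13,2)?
C(12,2)×C(4,2)

Working:
C(12,2)×C(4,2)=396, C(3,2)×C(13,2)=234.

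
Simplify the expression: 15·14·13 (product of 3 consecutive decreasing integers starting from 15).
2,730

Reasoning: This is P(15,3) = 15!/(12)! = 2,730.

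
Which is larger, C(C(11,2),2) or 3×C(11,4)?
C(C(11,2),2)=1,485, 3×C(11,4)=990.
Final answer: C(C(11,2),2)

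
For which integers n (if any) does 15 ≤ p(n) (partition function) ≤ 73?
7, 8, 9, 10, 11

Solution: Tabulating p(n) via p(n) = p(n−1) + p(n−2) − p(n−5) − p(n−7) + …: p(6)=11; p(7)=15; p(8)=22; p(9)=30; p(10)=42; p(11)=56; p(12)=77. So valid n = 7, 8, 9, 10, 11.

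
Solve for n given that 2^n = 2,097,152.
21

Reasoning: 2,097,152 = 1,024 × 1,024 × 2 = 2^10 × 2^10 × 2^1 = 2^21, so n = 21.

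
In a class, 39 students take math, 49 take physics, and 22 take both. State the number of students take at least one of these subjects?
66

Working:
|A∪B| = |A|+|B|-|A∩B| = 39+49-22 = 66.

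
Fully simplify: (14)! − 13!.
80,951,270,400

(14)! − 13! = (14)·13! − 13! = (14−1)·13! = 13·13! = 80,951,270,400.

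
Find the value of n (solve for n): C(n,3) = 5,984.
34

Working:
C(n,3) = n(n−1)(n−2)/3! is increasing in n, and n(n−1)(n−2) = 3!·5,984 = 35,904 ≈ (n−1)^3 gives n ≈ 34.0. Check: C(32,3) = 4,960, C(33,3) = 5,456, C(34,3) = 5,984 ✓. So n = 34.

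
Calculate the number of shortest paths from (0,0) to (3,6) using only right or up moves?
84

Choose 3 rights from 9 moves: C(9,3) = 84.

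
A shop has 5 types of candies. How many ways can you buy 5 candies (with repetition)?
126

Working:
Stars and bars: C(5+5-1, 5) = C(9, 5) = 126.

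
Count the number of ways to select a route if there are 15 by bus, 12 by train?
27

Solution: By the addition principle: 15 + 12 = 27.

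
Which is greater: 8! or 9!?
9!

Solution: 8!=40,320, 9!=362,880. 9! > 8!.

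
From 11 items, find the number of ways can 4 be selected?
C(11,4) = 11! / (4! × (11-4)!)
         = 11! / (4! × 7!)
         = 330
Final answer: 330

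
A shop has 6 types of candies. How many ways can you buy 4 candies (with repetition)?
Stars and bars: C(4+6-1, 4) = C(9, 4) = 126.
Final answer: 126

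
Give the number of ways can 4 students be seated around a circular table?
6

Solution: Circular arrangements: (4-1)! = 6.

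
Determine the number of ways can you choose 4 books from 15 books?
1,365
C(15,4) = 15! / (4! × (15-4)!)
         = 15! / (4! × 11!)
         = 1,365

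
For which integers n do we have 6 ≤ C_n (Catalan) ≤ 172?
4, 5, 6

Reasoning: C_3=5; C_4=14; C_5=42; C_6=132; C_7=429. So valid n = 4, 5, 6.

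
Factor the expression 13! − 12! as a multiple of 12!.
12 × 12! = 5,748,019,200

Working:
13! − 12! = 13·12! − 12! = (13 − 1)·12! = 12 × 12! = 5,748,019,200.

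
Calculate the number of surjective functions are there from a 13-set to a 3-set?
Onto functions = 3! × S(13,3)
First compute S(13,3) via recurrence:
Using the Stirling recurrence: S(n,k) = k·S(n-1,k) + S(n-1,k-1)
S(13,3) = 3·S(12,3) + S(12,2)
         = 3·86526 + 2047
         = 259578 + 2047
         = 261,625
Then: 6 × 261625 = 1,569,750
Final answer: 1,569,750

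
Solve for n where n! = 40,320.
8
n! is strictly increasing. 6! = 720, 7! = 5,040, 8! = 40,320 ✓. So n = 8.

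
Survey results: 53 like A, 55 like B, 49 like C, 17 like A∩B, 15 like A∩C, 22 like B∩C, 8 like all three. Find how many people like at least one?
111

Working:
|A∪B∪C| = 53+55+49-17-15-22+8 = 111.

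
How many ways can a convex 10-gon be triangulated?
1,430
Using the Catalan number formula: C_n = C(2n, n) / (n+1)
C_8 = C(16, 8) / (8+1)
     = 12870 / 9
     = 1,430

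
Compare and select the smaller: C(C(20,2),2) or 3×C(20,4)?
C(C(20,2),2)=17,955, 3×C(20,4)=14,535.
Final answer: 3×C(20,4)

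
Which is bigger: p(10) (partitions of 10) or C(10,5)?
C(10,5)

Explanation: Pentagonal recurrence p(n) = p(n−1) + p(n−2) − p(n−5) − p(n−7) + …: p(10) = p(9) + p(8) − p(5) − p(3) = 30 + 22 − 7 − 3 = 42; C(10,5) = 252.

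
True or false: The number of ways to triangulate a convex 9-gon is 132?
False

Explanation: Triangulations of a convex 9-gon are counted by the Catalan number C_7: C_7 = C(14,7)/(7+1) = 3,432/8 = 429.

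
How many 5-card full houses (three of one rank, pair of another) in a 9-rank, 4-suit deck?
1,728

Working:
Triple rank: 9. Triple suits: C(4,3)=4. Pair rank: 8. Pair suits: C(4,2)=6. Total: 1,728.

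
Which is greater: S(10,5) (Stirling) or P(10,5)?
S(10,5) = 5·S(9,5) + S(9,4) = 5·6,951 + 7,770 = 42,525; P(10,5) = 30,240.

Answer: S(10,5)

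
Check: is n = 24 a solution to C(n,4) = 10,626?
Yes

Working:
C(24,4) = 24·23·22·21/4! = 255,024/24 = 10,626, which equals 10,626.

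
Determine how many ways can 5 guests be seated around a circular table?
24

Explanation: Circular arrangements: (5-1)! = 24.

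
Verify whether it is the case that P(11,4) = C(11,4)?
P(11,4) = 7,920 but C(11,4) = 330; they differ by a factor of 4! = 24, so the statement does not hold.

Answer: False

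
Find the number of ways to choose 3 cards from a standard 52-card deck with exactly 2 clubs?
3,042

Explanation: 13 clubs and 39 non-clubs: C(13,2) × C(39,1) = 78 × 39 = 3,042.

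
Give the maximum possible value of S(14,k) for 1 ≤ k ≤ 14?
63,436,373

Explanation: Row S(14,k) for k = 1..14 (via S(n,k) = k·S(n−1,k) + S(n−1,k−1)): 1, 8,191, 788,970, 10,391,745, 40,075,035, 63,436,373, 49,329,280, 20,912,320, 5,135,130, 752,752, 66,066, 3,367, 91, 1. The row is unimodal; maximum at k = 6: 63,436,373.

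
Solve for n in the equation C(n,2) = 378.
C(n,2) = n(n−1)/2! is increasing in n, and n(n−1) = 2!·378 = 756 ≈ (n−0.5)^2 gives n ≈ 28.0. Check: C(26,2) = 325, C(27,2) = 351, C(28,2) = 378 ✓. So n = 28.
Final answer: 28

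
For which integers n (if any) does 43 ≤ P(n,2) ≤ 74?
8, 9

Solution: P(7,2)=42; P(8,2)=56; P(9,2)=72; P(10,2)=90. So valid n = 8, 9.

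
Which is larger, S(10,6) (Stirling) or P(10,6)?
P(10,6)

Solution: S(10,6) = 6·S(9,6) + S(9,5) = 6·2,646 + 6,951 = 22,827; P(10,6) = 151,200.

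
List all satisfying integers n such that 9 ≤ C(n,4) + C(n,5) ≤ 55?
6
C(5,4)+C(5,5)=6; C(6,4)+C(6,5)=21; C(7,4)+C(7,5)=56. So valid n = 6.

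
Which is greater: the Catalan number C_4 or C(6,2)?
C(6,2)

Reasoning: C_4 = C(8,4)/(4+1) = 70/5 = 14; C(6,2) = 15.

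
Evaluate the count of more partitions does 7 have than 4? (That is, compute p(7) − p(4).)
Pentagonal recurrence p(n) = p(n−1) + p(n−2) − p(n−5) − p(n−7) + …: p(7) = p(6) + p(5) − p(2) − p(0) = 11 + 7 − 2 − 1 = 15.
p(4) = p(3) + p(2) = 3 + 2 = 5.
Difference = 15 − 5 = 10.
Final answer: 10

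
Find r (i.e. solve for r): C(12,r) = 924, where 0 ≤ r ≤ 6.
6
C(12,r) is increasing for 0 ≤ r ≤ 6. Stepping up (C(12,r+1) = C(12,r)·(12−r)/(r+1)): C(12,1) = 12, C(12,2) = 66, C(12,3) = 220, C(12,4) = 495, C(12,5) = 792, C(12,6) = 924 ✓. So r = 6.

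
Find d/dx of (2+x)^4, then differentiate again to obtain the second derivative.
12(2+x)^2

First derivative: 4(2+x)^{3}. Second derivative: 4·3·(2+x)^{2} = 12(2+x)^{2}.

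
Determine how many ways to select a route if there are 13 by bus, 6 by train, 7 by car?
26

Explanation: By the addition principle: 13 + 6 + 7 = 26.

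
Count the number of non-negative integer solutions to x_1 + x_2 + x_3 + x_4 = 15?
816

Solution: C(15+4-1, 4-1) = 816.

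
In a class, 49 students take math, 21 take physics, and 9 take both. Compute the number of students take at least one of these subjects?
|A∪B| = |A|+|B|-|A∩B| = 49+21-9 = 61.
Final answer: 61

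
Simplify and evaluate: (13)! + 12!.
6,706,022,400

Solution: (13)! + 12! = (13)·12! + 12! = (13+1)·12! = 14·12! = 6,706,022,400.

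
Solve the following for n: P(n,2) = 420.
21

P(n,2) = n(n−1) is increasing in n; n(n−1) ≈ (n−0.5)^2 = 420 gives n ≈ 21.0. Check: P(19,2) = 342, P(20,2) = 380, P(21,2) = 420 ✓. So n = 21.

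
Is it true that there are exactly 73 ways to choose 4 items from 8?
False

Reasoning: C(8,4) = 70 ≠ 73.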